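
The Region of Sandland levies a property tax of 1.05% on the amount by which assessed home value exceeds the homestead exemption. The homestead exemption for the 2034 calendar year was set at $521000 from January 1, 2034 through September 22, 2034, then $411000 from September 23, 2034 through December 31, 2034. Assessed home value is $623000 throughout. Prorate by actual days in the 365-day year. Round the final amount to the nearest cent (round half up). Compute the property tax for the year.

January 1 – September 22, 2034: 265 days, exemption $521000 → ($623000 − $521000) × 1.05% × 265/365 = $777.5753
September 23 – December 31, 2034: 100 days, exemption $411000 → ($623000 − $411000) × 1.05% × 100/365 = $609.8630
Total = $1387.4384

$1387.44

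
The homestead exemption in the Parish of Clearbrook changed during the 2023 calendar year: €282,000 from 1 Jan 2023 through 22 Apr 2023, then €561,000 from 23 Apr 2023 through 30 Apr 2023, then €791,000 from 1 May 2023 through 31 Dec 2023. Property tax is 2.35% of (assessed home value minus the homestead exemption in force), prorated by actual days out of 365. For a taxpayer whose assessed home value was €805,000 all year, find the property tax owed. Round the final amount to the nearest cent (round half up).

1 Jan – 22 Apr 2023: 112 days, exemption €282,000 → (€805,000 − €282,000) × 2.35% × 112/365 = €3,771.3315
23 Apr – 30 Apr 2023: 8 days, exemption €561,000 → (€805,000 − €561,000) × 2.35% × 8/365 = €125.6767
1 May – 31 Dec 2023: 245 days, exemption €791,000 → (€805,000 − €791,000) × 2.35% × 245/365 = €220.8356
Total = €4,117.8438

€4,117.84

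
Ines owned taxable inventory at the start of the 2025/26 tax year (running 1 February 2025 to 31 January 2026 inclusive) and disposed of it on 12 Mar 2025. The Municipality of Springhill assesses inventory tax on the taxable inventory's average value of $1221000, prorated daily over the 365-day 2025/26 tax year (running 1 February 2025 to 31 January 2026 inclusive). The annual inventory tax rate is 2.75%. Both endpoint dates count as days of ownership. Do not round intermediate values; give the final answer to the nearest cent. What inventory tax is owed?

$3679.73

Days held (1 Feb – 12 Mar 2025): 40 out of 365
Tax = $1221000 × 2.75% × 40/365 = $3679.7260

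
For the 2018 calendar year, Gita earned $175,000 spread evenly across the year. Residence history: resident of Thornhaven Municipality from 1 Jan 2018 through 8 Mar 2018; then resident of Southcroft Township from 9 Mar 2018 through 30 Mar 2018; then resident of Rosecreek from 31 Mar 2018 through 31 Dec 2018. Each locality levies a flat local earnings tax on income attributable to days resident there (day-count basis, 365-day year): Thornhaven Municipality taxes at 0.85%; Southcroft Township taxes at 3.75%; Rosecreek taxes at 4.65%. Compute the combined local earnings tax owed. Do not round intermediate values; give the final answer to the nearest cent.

Thornhaven Municipality, 1 Jan – 8 Mar 2018: 67 days → $175,000 × 0.85% × 67/365 = $273.0479
Southcroft Township, 9 Mar – 30 Mar 2018: 22 days → $175,000 × 3.75% × 22/365 = $395.5479
Rosecreek, 31 Mar – 31 Dec 2018: 276 days → $175,000 × 4.65% × 276/365 = $6,153.2877
Total = $6,821.8836

$6,821.88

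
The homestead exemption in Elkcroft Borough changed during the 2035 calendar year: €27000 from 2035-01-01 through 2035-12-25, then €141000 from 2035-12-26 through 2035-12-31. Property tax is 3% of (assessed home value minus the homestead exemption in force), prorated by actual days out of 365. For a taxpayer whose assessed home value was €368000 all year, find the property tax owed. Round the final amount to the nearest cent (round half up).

€10173.78

2035-01-01 to 2035-12-25: 359 days, exemption €27000 → (€368000 − €27000) × 3% × 359/365 = €10061.8356
2035-12-26 to 2035-12-31: 6 days, exemption €141000 → (€368000 − €141000) × 3% × 6/365 = €111.9452
Total = €10173.7808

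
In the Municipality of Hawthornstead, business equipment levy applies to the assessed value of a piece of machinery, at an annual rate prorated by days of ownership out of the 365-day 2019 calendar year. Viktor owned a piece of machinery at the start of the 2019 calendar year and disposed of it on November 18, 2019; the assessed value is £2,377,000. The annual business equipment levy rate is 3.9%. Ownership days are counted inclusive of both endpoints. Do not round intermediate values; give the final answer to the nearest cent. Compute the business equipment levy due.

Days held (January 1 – November 18, 2019): 322 out of 365
Tax = £2,377,000 × 3.9% × 322/365 = £81,781.8247

£81,781.82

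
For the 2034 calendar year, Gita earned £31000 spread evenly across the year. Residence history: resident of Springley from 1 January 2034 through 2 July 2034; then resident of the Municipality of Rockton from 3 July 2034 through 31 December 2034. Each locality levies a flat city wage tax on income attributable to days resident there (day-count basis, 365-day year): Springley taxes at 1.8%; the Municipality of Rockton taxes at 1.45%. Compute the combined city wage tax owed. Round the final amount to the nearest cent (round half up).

Springley, 1 January – 2 July 2034: 183 days → £31000 × 1.8% × 183/365 = £279.7644
The Municipality of Rockton, 3 July – 31 December 2034: 182 days → £31000 × 1.45% × 182/365 = £224.1342
Total = £503.8986

£503.90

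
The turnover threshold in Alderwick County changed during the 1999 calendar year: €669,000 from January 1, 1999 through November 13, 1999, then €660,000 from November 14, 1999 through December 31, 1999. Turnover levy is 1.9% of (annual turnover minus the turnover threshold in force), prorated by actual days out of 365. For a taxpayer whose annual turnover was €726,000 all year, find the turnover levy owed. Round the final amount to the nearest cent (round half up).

€1,105.49

January 1 – November 13, 1999: 317 days, exemption €669,000 → (€726,000 − €669,000) × 1.9% × 317/365 = €940.5781
November 14 – December 31, 1999: 48 days, exemption €660,000 → (€726,000 − €660,000) × 1.9% × 48/365 = €164.9096
Total = €1,105.4877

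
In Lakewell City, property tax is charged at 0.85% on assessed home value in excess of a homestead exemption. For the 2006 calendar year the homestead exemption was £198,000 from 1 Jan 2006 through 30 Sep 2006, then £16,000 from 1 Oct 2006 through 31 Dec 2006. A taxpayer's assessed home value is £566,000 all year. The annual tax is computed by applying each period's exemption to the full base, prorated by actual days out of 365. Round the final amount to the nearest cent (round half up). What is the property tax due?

£3,517.93

1 Jan – 30 Sep 2006: 273 days, exemption £198,000 → (£566,000 − £198,000) × 0.85% × 273/365 = £2,339.5726
1 Oct – 31 Dec 2006: 92 days, exemption £16,000 → (£566,000 − £16,000) × 0.85% × 92/365 = £1,178.3562
Total = £3,517.9288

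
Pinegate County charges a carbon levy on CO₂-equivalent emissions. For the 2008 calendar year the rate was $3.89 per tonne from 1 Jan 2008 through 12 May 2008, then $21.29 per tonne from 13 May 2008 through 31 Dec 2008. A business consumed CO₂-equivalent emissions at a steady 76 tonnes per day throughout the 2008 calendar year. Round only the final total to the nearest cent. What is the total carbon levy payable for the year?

1 Jan – 12 May 2008: 133 days × 76 tonnes/day = 10,108 tonnes at $3.89/tonne → $39,320.12
13 May – 31 Dec 2008: 233 days × 76 tonnes/day = 17,708 tonnes at $21.29/tonne → $377,003.32

$416,323.44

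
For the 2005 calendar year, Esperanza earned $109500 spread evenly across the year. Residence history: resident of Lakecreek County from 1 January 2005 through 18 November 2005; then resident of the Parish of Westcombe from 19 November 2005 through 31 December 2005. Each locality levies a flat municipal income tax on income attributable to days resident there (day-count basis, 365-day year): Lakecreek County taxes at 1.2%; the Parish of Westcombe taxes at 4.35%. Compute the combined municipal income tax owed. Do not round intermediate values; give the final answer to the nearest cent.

Lakecreek County, 1 January – 18 November 2005: 322 days → $109500 × 1.2% × 322/365 = $1159.2000
The Parish of Westcombe, 19 November – 31 December 2005: 43 days → $109500 × 4.35% × 43/365 = $561.1500
Total = $1720.3500

$1720.35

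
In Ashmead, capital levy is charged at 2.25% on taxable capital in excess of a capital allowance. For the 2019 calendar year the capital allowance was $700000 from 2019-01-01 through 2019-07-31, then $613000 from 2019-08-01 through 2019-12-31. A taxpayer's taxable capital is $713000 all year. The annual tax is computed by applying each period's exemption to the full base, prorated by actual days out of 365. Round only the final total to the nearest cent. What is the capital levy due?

$1113.04

2019-01-01 to 2019-07-31: 212 days, exemption $700000 → ($713000 − $700000) × 2.25% × 212/365 = $169.8904
2019-08-01 to 2019-12-31: 153 days, exemption $613000 → ($713000 − $613000) × 2.25% × 153/365 = $943.1507
Total = $1113.0411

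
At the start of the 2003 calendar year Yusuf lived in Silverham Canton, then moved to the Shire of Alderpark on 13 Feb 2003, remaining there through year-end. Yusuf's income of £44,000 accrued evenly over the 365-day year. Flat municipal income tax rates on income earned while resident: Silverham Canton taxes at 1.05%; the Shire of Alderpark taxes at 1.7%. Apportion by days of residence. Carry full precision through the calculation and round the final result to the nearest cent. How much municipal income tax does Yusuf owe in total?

£714.31

Silverham Canton, 1 Jan – 12 Feb 2003: 43 days → £44,000 × 1.05% × 43/365 = £54.4274
The Shire of Alderpark, 13 Feb – 31 Dec 2003: 322 days → £44,000 × 1.7% × 322/365 = £659.8795
Total = £714.3068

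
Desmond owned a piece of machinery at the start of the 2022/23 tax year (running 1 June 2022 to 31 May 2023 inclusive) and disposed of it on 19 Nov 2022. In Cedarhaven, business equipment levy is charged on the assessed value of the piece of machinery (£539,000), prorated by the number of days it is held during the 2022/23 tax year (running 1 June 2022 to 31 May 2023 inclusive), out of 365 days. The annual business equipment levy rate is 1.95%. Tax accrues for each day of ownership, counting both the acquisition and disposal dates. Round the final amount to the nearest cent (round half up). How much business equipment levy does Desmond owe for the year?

£4,952.89

Days held (1 Jun – 19 Nov 2022): 172 out of 365
Tax = £539,000 × 1.95% × 172/365 = £4,952.8932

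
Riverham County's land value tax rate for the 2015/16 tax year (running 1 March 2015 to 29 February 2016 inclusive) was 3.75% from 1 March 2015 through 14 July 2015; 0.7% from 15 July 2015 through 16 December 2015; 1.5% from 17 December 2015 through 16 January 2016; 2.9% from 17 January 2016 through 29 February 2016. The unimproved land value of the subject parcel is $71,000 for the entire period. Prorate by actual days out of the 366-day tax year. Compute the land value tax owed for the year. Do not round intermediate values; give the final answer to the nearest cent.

1 March – 14 July 2015: 136 days at 3.75% → $71,000 × 3.75% × 136/366 = $989.3443
15 July – 16 December 2015: 155 days at 0.7% → $71,000 × 0.7% × 155/366 = $210.4781
17 December 2015 – 16 January 2016: 31 days at 1.5% → $71,000 × 1.5% × 31/366 = $90.2049
17 January – 29 February 2016: 44 days at 2.9% → $71,000 × 2.9% × 44/366 = $247.5301
Total = $1,537.5574

$1,537.56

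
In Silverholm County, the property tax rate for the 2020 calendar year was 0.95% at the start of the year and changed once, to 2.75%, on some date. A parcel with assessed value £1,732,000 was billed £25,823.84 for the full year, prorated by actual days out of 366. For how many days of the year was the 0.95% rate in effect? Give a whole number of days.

256 days

Let d = days at the first rate; then 366 − d days at the second rate.
£1,732,000 × [0.95%·d + 2.75%·(366−d)] / 366 = £25,823.84
Solving gives d = 256, so the new rate took effect on 13 Sep 2020.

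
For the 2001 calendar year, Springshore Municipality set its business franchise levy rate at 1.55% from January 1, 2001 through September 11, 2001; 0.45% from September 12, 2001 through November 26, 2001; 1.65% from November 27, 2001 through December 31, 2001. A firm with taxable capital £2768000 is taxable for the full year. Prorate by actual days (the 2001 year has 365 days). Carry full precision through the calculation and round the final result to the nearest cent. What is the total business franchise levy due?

£36829.57

January 1 – September 11, 2001: 254 days at 1.55% → £2768000 × 1.55% × 254/365 = £29856.4822
September 12 – November 26, 2001: 76 days at 0.45% → £2768000 × 0.45% × 76/365 = £2593.5781
November 27 – December 31, 2001: 35 days at 1.65% → £2768000 × 1.65% × 35/365 = £4379.5068
Total = £36829.5671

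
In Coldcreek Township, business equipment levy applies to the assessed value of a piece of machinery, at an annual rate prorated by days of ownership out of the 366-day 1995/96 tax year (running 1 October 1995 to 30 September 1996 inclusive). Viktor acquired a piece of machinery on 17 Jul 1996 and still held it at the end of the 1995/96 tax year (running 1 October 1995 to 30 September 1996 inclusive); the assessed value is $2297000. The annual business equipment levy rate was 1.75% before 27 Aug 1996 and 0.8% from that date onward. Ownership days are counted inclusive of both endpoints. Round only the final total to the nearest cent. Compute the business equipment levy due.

$6260.27

17 Jul – 26 Aug 1996: 41 days at 1.75% → $2297000 × 1.75% × 41/366 = $4502.9986
27 Aug – 30 Sep 1996: 35 days at 0.8% → $2297000 × 0.8% × 35/366 = $1757.2678
Total = $6260.2664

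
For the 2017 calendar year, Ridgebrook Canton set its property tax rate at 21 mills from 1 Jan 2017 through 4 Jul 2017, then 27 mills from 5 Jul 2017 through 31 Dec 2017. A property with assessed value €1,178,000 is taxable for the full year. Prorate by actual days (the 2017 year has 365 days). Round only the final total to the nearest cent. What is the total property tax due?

1 Jan – 4 Jul 2017: 185 days at 21 mills → €1,178,000 × 2.1% × 185/365 = €12,538.4384
5 Jul – 31 Dec 2017: 180 days at 27 mills → €1,178,000 × 2.7% × 180/365 = €15,685.1507
Total = €28,223.5890

€28,223.59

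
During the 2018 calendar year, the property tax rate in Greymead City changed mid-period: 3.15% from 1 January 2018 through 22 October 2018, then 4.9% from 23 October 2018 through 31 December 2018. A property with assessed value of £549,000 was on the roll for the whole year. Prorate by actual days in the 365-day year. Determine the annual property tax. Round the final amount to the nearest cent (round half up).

1 January – 22 October 2018: 295 days at 3.15% → £549,000 × 3.15% × 295/365 = £13,976.9384
23 October – 31 December 2018: 70 days at 4.9% → £549,000 × 4.9% × 70/365 = £5,159.0959
Total = £19,136.0342

£19,136.03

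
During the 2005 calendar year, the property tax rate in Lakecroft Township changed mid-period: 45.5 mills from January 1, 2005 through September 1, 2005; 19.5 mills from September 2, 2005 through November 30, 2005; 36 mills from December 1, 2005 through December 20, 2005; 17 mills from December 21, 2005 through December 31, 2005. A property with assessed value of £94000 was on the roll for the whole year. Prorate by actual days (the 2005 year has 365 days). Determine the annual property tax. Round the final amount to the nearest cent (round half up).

£3544.70

January 1 – September 1, 2005: 244 days at 45.5 mills → £94000 × 4.55% × 244/365 = £2859.1452
September 2 – November 30, 2005: 90 days at 19.5 mills → £94000 × 1.95% × 90/365 = £451.9726
December 1 – December 20, 2005: 20 days at 36 mills → £94000 × 3.6% × 20/365 = £185.4247
December 21 – December 31, 2005: 11 days at 17 mills → £94000 × 1.7% × 11/365 = £48.1589
Total = £3544.7014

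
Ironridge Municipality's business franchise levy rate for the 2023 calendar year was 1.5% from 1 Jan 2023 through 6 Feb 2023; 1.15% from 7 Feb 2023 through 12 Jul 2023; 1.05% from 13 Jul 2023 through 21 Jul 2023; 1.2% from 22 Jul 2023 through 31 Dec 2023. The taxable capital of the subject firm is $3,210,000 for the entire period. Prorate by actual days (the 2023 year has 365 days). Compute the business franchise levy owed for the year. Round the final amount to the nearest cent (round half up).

1 Jan – 6 Feb 2023: 37 days at 1.5% → $3,210,000 × 1.5% × 37/365 = $4,880.9589
7 Feb – 12 Jul 2023: 156 days at 1.15% → $3,210,000 × 1.15% × 156/365 = $15,777.3699
13 Jul – 21 Jul 2023: 9 days at 1.05% → $3,210,000 × 1.05% × 9/365 = $831.0822
22 Jul – 31 Dec 2023: 163 days at 1.2% → $3,210,000 × 1.2% × 163/365 = $17,202.0822
Total = $38,691.4932

$38,691.49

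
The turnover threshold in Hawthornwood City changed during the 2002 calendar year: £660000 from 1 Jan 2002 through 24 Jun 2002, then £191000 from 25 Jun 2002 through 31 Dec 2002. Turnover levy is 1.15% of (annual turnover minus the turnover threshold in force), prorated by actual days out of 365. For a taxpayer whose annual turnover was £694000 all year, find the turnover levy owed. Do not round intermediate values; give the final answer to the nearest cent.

1 Jan – 24 Jun 2002: 175 days, exemption £660000 → (£694000 − £660000) × 1.15% × 175/365 = £187.4658
25 Jun – 31 Dec 2002: 190 days, exemption £191000 → (£694000 − £191000) × 1.15% × 190/365 = £3011.1096
Total = £3198.5753

£3198.58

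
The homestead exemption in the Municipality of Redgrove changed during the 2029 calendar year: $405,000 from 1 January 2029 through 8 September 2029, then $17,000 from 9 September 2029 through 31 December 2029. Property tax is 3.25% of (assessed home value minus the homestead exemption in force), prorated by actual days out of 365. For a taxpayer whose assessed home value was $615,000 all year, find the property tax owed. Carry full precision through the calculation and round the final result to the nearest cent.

1 January – 8 September 2029: 251 days, exemption $405,000 → ($615,000 − $405,000) × 3.25% × 251/365 = $4,693.3562
9 September – 31 December 2029: 114 days, exemption $17,000 → ($615,000 − $17,000) × 3.25% × 114/365 = $6,070.1096
Total = $10,763.4658

$10,763.47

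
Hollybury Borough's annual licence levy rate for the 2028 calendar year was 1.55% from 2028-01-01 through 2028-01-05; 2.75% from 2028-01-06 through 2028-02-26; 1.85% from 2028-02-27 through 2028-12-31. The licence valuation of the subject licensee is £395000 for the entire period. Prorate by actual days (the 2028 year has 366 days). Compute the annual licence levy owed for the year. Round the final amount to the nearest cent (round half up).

2028-01-01 to 2028-01-05: 5 days at 1.55% → £395000 × 1.55% × 5/366 = £83.6407
2028-01-06 to 2028-02-26: 52 days at 2.75% → £395000 × 2.75% × 52/366 = £1543.3060
2028-02-27 to 2028-12-31: 309 days at 1.85% → £395000 × 1.85% × 309/366 = £6169.4467
Total = £7796.3934

£7796.39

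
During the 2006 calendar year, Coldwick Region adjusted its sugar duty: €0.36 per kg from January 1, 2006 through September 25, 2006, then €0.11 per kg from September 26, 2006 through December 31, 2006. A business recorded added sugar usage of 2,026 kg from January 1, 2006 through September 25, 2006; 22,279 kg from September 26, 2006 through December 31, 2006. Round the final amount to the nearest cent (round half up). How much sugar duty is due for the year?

January 1 – September 25, 2006: 2,026 kg at €0.36/kg → €729.36
September 26 – December 31, 2006: 22,279 kg at €0.11/kg → €2450.69

€3180.05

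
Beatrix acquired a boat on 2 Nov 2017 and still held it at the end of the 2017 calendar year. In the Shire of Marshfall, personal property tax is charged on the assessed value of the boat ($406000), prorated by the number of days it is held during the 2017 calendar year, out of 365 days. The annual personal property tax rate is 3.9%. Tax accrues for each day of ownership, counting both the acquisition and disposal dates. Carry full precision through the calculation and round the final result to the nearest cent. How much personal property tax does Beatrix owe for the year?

$2602.85

Days held (2 Nov – 31 Dec 2017): 60 out of 365
Tax = $406000 × 3.9% × 60/365 = $2602.8493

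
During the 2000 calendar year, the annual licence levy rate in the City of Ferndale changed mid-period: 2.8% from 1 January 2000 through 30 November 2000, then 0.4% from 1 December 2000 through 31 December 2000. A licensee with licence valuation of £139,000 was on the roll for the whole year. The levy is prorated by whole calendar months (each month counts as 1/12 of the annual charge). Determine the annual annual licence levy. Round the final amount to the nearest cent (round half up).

£3,614.00

1 January – 30 November 2000: 11 months at 2.8% → £139,000 × 2.8% × 11/12 = £3,567.6667
1 December – 31 December 2000: 1 month at 0.4% → £139,000 × 0.4% × 1/12 = £46.3333
Total = £3,614.0000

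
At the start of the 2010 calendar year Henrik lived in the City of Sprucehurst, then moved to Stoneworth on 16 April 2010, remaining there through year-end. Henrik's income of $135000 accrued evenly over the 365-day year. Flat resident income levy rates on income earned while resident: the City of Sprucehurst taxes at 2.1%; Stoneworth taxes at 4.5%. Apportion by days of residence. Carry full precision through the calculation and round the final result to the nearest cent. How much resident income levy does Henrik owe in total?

$5142.95

The City of Sprucehurst, 1 January – 15 April 2010: 105 days → $135000 × 2.1% × 105/365 = $815.5479
Stoneworth, 16 April – 31 December 2010: 260 days → $135000 × 4.5% × 260/365 = $4327.3973
Total = $5142.9452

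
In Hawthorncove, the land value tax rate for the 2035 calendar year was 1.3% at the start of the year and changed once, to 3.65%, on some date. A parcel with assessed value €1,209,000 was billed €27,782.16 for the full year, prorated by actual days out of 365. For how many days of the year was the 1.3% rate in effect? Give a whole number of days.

Let d = days at the first rate; then 365 − d days at the second rate.
€1,209,000 × [1.3%·d + 3.65%·(365−d)] / 365 = €27,782.16
Solving gives d = 210, so the new rate took effect on 30 Jul 2035.

210 days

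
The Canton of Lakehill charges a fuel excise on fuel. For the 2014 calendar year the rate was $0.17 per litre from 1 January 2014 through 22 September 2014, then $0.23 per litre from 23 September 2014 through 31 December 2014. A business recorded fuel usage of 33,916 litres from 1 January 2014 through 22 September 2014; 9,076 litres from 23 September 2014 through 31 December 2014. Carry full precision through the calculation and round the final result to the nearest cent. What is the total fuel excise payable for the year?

$7,853.20

1 January – 22 September 2014: 33,916 litres at $0.17/litre → $5,765.72
23 September – 31 December 2014: 9,076 litres at $0.23/litre → $2,087.48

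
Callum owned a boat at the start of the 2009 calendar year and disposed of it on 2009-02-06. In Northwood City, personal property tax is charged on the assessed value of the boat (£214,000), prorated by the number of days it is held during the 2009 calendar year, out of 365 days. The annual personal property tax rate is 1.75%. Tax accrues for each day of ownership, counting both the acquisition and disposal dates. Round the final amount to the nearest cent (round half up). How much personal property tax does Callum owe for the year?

£379.63

Days held (2009-01-01 to 2009-02-06): 37 out of 365
Tax = £214,000 × 1.75% × 37/365 = £379.6301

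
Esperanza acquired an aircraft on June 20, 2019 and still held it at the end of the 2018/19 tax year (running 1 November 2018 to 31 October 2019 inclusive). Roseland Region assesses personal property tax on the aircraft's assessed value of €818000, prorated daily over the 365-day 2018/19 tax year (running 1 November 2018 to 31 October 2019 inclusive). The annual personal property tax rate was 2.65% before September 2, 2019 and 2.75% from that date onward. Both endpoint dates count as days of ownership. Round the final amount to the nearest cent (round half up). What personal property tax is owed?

€8092.60

June 20 – September 1, 2019: 74 days at 2.65% → €818000 × 2.65% × 74/365 = €4394.7890
September 2 – October 31, 2019: 60 days at 2.75% → €818000 × 2.75% × 60/365 = €3697.8082
Total = €8092.5973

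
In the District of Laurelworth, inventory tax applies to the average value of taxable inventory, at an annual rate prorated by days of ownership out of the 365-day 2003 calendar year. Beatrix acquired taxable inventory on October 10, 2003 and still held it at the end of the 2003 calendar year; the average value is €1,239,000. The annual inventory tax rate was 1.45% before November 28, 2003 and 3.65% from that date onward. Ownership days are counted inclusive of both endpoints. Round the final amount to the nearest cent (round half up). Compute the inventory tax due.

€6,624.41

October 10 – November 27, 2003: 49 days at 1.45% → €1,239,000 × 1.45% × 49/365 = €2,411.8068
November 28 – December 31, 2003: 34 days at 3.65% → €1,239,000 × 3.65% × 34/365 = €4,212.6000
Total = €6,624.4068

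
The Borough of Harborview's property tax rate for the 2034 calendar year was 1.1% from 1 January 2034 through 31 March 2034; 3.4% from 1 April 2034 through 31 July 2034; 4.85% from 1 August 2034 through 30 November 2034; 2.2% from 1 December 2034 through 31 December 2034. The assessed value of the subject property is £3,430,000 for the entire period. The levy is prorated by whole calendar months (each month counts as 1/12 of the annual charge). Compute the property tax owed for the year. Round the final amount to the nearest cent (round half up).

£110,045.83

1 January – 31 March 2034: 3 months at 1.1% → £3,430,000 × 1.1% × 3/12 = £9,432.5000
1 April – 31 July 2034: 4 months at 3.4% → £3,430,000 × 3.4% × 4/12 = £38,873.3333
1 August – 30 November 2034: 4 months at 4.85% → £3,430,000 × 4.85% × 4/12 = £55,451.6667
1 December – 31 December 2034: 1 month at 2.2% → £3,430,000 × 2.2% × 1/12 = £6,288.3333
Total = £110,045.8333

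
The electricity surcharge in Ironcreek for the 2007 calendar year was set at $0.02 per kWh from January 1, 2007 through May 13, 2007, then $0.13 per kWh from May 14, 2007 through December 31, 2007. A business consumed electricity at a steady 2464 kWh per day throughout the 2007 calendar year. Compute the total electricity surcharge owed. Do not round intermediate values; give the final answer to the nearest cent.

$80,868.48

January 1 – May 13, 2007: 133 days × 2464 kWh/day = 327,712 kWh at $0.02/kWh → $6,554.24
May 14 – December 31, 2007: 232 days × 2464 kWh/day = 571,648 kWh at $0.13/kWh → $74,314.24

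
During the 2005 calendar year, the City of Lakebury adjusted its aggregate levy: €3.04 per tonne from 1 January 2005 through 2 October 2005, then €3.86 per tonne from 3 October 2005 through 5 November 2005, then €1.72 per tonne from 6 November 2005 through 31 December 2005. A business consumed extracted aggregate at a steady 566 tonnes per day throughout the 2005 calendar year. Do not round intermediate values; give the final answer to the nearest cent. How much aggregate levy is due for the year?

1 January – 2 October 2005: 275 days × 566 tonnes/day = 155,650 tonnes at €3.04/tonne → €473,176.00
3 October – 5 November 2005: 34 days × 566 tonnes/day = 19,244 tonnes at €3.86/tonne → €74,281.84
6 November – 31 December 2005: 56 days × 566 tonnes/day = 31,696 tonnes at €1.72/tonne → €54,517.12

€601,974.96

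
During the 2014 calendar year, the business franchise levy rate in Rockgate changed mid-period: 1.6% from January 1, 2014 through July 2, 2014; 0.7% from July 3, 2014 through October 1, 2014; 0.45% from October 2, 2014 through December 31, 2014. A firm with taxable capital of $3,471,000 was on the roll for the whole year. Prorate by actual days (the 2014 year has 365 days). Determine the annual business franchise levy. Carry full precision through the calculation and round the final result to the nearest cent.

January 1 – July 2, 2014: 183 days at 1.6% → $3,471,000 × 1.6% × 183/365 = $27,844.0767
July 3 – October 1, 2014: 91 days at 0.7% → $3,471,000 × 0.7% × 91/365 = $6,057.6082
October 2 – December 31, 2014: 91 days at 0.45% → $3,471,000 × 0.45% × 91/365 = $3,894.1767
Total = $37,795.8616

$37,795.86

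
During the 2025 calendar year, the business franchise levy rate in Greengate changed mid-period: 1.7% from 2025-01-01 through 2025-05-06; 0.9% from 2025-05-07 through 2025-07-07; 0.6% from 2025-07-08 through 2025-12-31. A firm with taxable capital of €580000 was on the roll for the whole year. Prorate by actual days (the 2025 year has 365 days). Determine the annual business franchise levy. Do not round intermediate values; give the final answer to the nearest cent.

2025-01-01 to 2025-05-06: 126 days at 1.7% → €580000 × 1.7% × 126/365 = €3403.7260
2025-05-07 to 2025-07-07: 62 days at 0.9% → €580000 × 0.9% × 62/365 = €886.6849
2025-07-08 to 2025-12-31: 177 days at 0.6% → €580000 × 0.6% × 177/365 = €1687.5616
Total = €5977.9726

€5977.97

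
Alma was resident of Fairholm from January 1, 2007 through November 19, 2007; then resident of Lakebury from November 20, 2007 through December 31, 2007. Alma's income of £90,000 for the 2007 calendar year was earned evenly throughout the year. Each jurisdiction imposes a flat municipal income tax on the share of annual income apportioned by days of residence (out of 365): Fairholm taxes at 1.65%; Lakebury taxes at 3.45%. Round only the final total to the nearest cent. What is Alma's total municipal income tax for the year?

Fairholm, January 1 – November 19, 2007: 323 days → £90,000 × 1.65% × 323/365 = £1,314.1233
Lakebury, November 20 – December 31, 2007: 42 days → £90,000 × 3.45% × 42/365 = £357.2877
Total = £1,671.4110

£1,671.41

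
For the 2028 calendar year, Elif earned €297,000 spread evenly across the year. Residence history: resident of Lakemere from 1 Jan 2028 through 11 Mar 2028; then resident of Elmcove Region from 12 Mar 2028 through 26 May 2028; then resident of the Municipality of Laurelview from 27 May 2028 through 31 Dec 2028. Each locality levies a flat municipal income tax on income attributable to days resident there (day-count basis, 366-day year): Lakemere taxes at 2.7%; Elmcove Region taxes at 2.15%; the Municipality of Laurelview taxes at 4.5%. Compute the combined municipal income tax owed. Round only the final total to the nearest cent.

Lakemere, 1 Jan – 11 Mar 2028: 71 days → €297,000 × 2.7% × 71/366 = €1,555.5984
Elmcove Region, 12 Mar – 26 May 2028: 76 days → €297,000 × 2.15% × 76/366 = €1,325.9508
The Municipality of Laurelview, 27 May – 31 Dec 2028: 219 days → €297,000 × 4.5% × 219/366 = €7,997.0902
Total = €10,878.6393

€10,878.64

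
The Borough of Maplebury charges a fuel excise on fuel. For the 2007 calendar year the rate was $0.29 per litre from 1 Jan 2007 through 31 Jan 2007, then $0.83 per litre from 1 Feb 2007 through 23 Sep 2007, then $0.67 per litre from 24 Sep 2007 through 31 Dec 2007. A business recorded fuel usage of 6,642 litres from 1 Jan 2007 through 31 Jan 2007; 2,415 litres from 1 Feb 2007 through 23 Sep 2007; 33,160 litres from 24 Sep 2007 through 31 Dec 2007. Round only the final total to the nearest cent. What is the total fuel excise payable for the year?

$26,147.83

1 Jan – 31 Jan 2007: 6,642 litres at $0.29/litre → $1,926.18
1 Feb – 23 Sep 2007: 2,415 litres at $0.83/litre → $2,004.45
24 Sep – 31 Dec 2007: 33,160 litres at $0.67/litre → $22,217.20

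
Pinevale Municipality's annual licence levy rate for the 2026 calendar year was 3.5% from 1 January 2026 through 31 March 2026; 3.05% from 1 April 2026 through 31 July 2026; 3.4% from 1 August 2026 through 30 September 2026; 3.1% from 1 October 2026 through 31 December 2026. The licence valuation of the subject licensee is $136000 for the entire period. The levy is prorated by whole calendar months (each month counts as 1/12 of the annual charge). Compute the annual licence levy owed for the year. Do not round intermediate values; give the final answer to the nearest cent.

1 January – 31 March 2026: 3 months at 3.5% → $136000 × 3.5% × 3/12 = $1190.0000
1 April – 31 July 2026: 4 months at 3.05% → $136000 × 3.05% × 4/12 = $1382.6667
1 August – 30 September 2026: 2 months at 3.4% → $136000 × 3.4% × 2/12 = $770.6667
1 October – 31 December 2026: 3 months at 3.1% → $136000 × 3.1% × 3/12 = $1054.0000
Total = $4397.3333

$4397.33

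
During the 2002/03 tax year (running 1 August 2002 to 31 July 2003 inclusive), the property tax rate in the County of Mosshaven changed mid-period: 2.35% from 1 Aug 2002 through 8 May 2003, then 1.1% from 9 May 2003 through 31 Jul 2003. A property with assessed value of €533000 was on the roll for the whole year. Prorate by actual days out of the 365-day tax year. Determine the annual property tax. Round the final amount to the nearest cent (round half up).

1 Aug 2002 – 8 May 2003: 281 days at 2.35% → €533000 × 2.35% × 281/365 = €9642.9192
9 May – 31 Jul 2003: 84 days at 1.1% → €533000 × 1.1% × 84/365 = €1349.2932
Total = €10992.2123

€10992.21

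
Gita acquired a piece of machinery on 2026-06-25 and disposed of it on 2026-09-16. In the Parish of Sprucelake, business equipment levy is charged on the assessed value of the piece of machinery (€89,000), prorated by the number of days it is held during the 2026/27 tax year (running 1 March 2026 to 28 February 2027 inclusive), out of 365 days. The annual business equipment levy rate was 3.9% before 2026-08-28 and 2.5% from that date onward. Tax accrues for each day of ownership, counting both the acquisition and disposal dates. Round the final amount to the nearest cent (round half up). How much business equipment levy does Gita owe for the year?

2026-06-25 to 2026-08-27: 64 days at 3.9% → €89,000 × 3.9% × 64/365 = €608.6137
2026-08-28 to 2026-09-16: 20 days at 2.5% → €89,000 × 2.5% × 20/365 = €121.9178
Total = €730.5315

€730.53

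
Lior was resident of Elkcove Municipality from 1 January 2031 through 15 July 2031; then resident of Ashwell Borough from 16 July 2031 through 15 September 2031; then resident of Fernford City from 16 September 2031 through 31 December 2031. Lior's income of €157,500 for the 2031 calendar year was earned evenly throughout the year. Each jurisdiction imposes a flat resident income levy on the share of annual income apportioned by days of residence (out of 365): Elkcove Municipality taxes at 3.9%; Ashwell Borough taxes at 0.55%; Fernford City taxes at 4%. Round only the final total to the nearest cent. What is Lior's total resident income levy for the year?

€5,292.43

Elkcove Municipality, 1 January – 15 July 2031: 196 days → €157,500 × 3.9% × 196/365 = €3,298.4384
Ashwell Borough, 16 July – 15 September 2031: 62 days → €157,500 × 0.55% × 62/365 = €147.1438
Fernford City, 16 September – 31 December 2031: 107 days → €157,500 × 4% × 107/365 = €1,846.8493
Total = €5,292.4315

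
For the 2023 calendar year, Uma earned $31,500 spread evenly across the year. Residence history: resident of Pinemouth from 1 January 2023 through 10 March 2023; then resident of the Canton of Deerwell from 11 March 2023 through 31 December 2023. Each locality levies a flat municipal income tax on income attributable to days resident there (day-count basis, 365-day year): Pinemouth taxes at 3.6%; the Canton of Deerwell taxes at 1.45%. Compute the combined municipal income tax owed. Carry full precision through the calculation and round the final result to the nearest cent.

$584.78

Pinemouth, 1 January – 10 March 2023: 69 days → $31,500 × 3.6% × 69/365 = $214.3726
The Canton of Deerwell, 11 March – 31 December 2023: 296 days → $31,500 × 1.45% × 296/365 = $370.4055
Total = $584.7781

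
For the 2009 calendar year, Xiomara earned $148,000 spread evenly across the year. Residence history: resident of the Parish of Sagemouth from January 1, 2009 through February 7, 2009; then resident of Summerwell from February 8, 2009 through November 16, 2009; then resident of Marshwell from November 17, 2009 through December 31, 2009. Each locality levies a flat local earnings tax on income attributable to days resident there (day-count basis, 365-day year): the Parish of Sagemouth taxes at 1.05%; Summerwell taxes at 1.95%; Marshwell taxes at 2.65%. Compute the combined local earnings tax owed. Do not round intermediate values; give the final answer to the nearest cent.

The Parish of Sagemouth, January 1 – February 7, 2009: 38 days → $148,000 × 1.05% × 38/365 = $161.7863
Summerwell, February 8 – November 16, 2009: 282 days → $148,000 × 1.95% × 282/365 = $2,229.7315
Marshwell, November 17 – December 31, 2009: 45 days → $148,000 × 2.65% × 45/365 = $483.5342
Total = $2,875.0521

$2,875.05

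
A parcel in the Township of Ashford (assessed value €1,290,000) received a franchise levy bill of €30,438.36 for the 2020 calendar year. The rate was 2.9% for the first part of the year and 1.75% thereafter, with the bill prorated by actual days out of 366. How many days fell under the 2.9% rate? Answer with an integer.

194 days

Let d = days at the first rate; then 366 − d days at the second rate.
€1,290,000 × [2.9%·d + 1.75%·(366−d)] / 366 = €30,438.36
Solving gives d = 194, so the new rate took effect on 13 Jul 2020.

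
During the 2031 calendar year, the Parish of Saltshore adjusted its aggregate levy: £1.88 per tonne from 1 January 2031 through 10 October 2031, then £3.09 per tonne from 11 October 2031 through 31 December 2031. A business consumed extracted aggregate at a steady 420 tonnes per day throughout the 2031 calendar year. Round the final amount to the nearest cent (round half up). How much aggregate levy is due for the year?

1 January – 10 October 2031: 283 days × 420 tonnes/day = 118,860 tonnes at £1.88/tonne → £223,456.80
11 October – 31 December 2031: 82 days × 420 tonnes/day = 34,440 tonnes at £3.09/tonne → £106,419.60

£329,876.40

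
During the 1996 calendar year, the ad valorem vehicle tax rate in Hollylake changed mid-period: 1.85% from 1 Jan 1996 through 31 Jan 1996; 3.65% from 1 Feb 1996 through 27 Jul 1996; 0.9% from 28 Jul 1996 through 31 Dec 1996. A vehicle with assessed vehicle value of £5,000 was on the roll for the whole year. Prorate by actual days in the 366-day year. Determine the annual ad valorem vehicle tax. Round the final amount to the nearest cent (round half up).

£115.89

1 Jan – 31 Jan 1996: 31 days at 1.85% → £5,000 × 1.85% × 31/366 = £7.8347
1 Feb – 27 Jul 1996: 178 days at 3.65% → £5,000 × 3.65% × 178/366 = £88.7568
28 Jul – 31 Dec 1996: 157 days at 0.9% → £5,000 × 0.9% × 157/366 = £19.3033
Total = £115.8948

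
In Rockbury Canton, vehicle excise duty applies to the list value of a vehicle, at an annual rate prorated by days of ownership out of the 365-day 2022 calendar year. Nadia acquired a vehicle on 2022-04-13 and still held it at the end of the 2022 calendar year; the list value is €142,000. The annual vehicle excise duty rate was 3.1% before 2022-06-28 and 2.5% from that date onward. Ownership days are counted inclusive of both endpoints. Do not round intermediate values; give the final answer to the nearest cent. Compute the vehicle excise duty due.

2022-04-13 to 2022-06-27: 76 days at 3.1% → €142,000 × 3.1% × 76/365 = €916.5808
2022-06-28 to 2022-12-31: 187 days at 2.5% → €142,000 × 2.5% × 187/365 = €1,818.7671
Total = €2,735.3479

€2,735.35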